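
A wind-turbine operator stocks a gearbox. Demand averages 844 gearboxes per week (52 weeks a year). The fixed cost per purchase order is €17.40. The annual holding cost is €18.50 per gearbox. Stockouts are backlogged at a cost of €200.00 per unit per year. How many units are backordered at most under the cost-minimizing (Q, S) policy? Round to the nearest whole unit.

Annual demand D = 844 × 52 = 43,888.
With planned backorders, Q* = √(2DS/H) · √((H+B)/B).
√(2DS/H) = √(2 × 43,888 × 17.4 / 18.5) = 287.327.
√((H+B)/B) = √((18.5+200)/200) = 1.0452.
Q* ≈ 300.322.
S* = Q* · H/(H+B) = 300.322 × 18.5/218.5 ≈ 25.428.

S* ≈ 25 gearboxes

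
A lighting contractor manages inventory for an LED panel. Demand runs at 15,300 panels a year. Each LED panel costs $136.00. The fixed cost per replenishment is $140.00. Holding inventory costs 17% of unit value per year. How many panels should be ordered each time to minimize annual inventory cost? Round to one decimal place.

Holding cost H = 0.17 × $136.00 = $23.1200 per unit per year.
EOQ = √(2DS / H) = √(2 × 15,300 × 140 / 23.12).
= √(4,284,000 / 23.12) = √185,294.1176 ≈ 430.458.

Q* ≈ 430.5 panels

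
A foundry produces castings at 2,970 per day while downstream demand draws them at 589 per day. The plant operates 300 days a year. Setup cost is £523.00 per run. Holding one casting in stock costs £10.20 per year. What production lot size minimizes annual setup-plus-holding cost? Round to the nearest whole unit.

Q* ≈ 4,754 castings

Annual demand D = 589 × 300 = 176,700.
Production build-up factor (1 − d/p) = 1 − 589/2,970 = 0.8017.
Q* = √(2DS / (H(1 − d/p))) = √(2 × 176,700 × 523 / (10.2 × 0.8017)).
= √(184,828,200 / 8.1772) ≈ 4754.256.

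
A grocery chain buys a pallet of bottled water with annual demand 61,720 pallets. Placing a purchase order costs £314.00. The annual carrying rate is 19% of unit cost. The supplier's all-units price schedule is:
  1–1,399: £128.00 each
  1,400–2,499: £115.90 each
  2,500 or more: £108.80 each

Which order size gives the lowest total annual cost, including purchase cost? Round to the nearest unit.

Q* ≈ 2,500 pallets

Holding cost per unit per year at price C is H = 0.19·C.
Evaluate total cost at each tier's feasible EOQ or, if the EOQ is below the tier, at the tier's minimum quantity.
EOQ at £128.00 = 1262.4 (feasible in tier 1): TC = 61,720×£128.00 + (61,720/1262.4)×314 + (1262.4/2)×0.19×£128.00 = £7,930,862.56.
EOQ at £115.90 = 1326.7 < 1400, so use break Q=1400: TC = 61,720×£115.90 + (61,720/1400.0)×314 + (1400.0/2)×0.19×£115.90 = £7,182,605.61.
EOQ at £108.80 = 1369.3 < 2500, so use break Q=2500: TC = 61,720×£108.80 + (61,720/2500.0)×314 + (2500.0/2)×0.19×£108.80 = £6,748,728.03.
Lowest total cost is £6,748,728.03 at Q = 2500.0.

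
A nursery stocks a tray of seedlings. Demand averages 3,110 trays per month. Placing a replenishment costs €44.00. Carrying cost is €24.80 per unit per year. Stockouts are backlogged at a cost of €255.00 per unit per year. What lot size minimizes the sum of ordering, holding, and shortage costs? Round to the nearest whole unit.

Annual demand D = 3,110 × 12 = 37,320.
With planned backorders, Q* = √(2DS/H) · √((H+B)/B).
√(2DS/H) = √(2 × 37,320 × 44 / 24.8) = 363.904.
√((H+B)/B) = √((24.8+255)/255) = 1.0475.
Q* ≈ 381.189.

Q* ≈ 381 trays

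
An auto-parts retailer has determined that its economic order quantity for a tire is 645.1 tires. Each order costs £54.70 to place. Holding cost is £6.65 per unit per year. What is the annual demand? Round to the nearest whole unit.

D ≈ 25,296 tires per year

The basic EOQ model gives Q* = √(2DS/H); rearrange for the unknown.
From Q* = √(2DS/H): D = Q*²H / (2S) = 645.1² × 6.65 / (2 × 54.7) = 25296.382.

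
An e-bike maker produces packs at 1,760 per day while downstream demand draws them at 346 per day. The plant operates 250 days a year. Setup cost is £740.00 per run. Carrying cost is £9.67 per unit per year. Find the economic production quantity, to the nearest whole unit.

Q* ≈ 4,059 packs

Annual demand D = 346 × 250 = 86,500.
Production build-up factor (1 − d/p) = 1 − 346/1,760 = 0.8034.
Q* = √(2DS / (H(1 − d/p))) = √(2 × 86,500 × 740 / (9.67 × 0.8034)).
= √(128,020,000 / 7.769) ≈ 4059.358.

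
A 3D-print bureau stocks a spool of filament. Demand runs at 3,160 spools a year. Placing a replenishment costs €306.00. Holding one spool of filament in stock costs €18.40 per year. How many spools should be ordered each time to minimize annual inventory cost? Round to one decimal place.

Q* ≈ 324.2 spools

EOQ = √(2DS / H) = √(2 × 3,160 × 306 / 18.4).
= √(1,933,920 / 18.4) = √105,104.3478 ≈ 324.198.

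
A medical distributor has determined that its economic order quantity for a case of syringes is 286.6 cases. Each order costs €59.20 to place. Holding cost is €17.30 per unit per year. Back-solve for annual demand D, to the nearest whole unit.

D ≈ 12,002 cases per year

Squaring Q* = √(2DS/H) gives Q*² = 2DS/H.
From Q* = √(2DS/H): D = Q*²H / (2S) = 286.6² × 17.3 / (2 × 59.2) = 12001.811.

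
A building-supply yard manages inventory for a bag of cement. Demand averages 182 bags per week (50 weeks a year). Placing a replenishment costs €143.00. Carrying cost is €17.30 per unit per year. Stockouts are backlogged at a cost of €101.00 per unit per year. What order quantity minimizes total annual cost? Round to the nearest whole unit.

Annual demand D = 182 × 50 = 9,100.
With planned backorders, Q* = √(2DS/H) · √((H+B)/B).
√(2DS/H) = √(2 × 9,100 × 143 / 17.3) = 387.865.
√((H+B)/B) = √((17.3+101)/101) = 1.0823.
Q* ≈ 419.771.

Q* ≈ 420 bags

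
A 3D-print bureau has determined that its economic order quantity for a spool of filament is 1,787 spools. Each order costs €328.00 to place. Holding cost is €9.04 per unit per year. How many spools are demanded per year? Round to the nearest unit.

D ≈ 44,006 spools per year

Squaring Q* = √(2DS/H) gives Q*² = 2DS/H.
From Q* = √(2DS/H): D = Q*²H / (2S) = 1,787² × 9.04 / (2 × 328) = 44006.183.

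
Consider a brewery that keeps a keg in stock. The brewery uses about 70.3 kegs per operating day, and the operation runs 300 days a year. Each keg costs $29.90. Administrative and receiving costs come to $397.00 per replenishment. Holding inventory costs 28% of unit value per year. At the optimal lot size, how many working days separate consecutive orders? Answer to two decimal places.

T ≈ 20.12 days

Annual demand D = 70.3 × 300 = 21,090.
Holding cost H = 0.28 × $29.90 = $8.3720 per unit per year.
EOQ = √(2DS/H) = √(2 × 21,090 × 397 / 8.372) ≈ 1414.28.
Cycle time = Q*/D × 300 = 1414.28 / 21,090 × 300 ≈ 20.118 days.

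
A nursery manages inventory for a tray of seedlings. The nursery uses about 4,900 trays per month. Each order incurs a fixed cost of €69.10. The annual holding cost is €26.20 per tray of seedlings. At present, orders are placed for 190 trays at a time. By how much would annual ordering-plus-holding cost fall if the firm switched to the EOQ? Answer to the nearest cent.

Extra cost ≈ €9,282.35 per year

Annual demand D = 4,900 × 12 = 58,800.
EOQ = √(2DS/H) = √(2 × 58,800 × 69.1 / 26.2) ≈ 556.92.
Cost at Q* = (D/Q*)S + (Q*/2)H = √(2DSH) ≈ €14,591.28.
Cost at Q = 190: (58,800/190)×69.1 + (190/2)×26.2 = €21,384.63 + €2,489.00 = €23,873.63.
Excess = €23,873.63 − €14,591.28 = €9,282.35.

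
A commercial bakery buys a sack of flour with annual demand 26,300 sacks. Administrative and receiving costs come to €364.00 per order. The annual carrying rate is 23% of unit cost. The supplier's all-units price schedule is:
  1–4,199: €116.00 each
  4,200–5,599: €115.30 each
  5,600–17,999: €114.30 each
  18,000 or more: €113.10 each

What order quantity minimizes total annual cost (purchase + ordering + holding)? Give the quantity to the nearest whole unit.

Holding cost per unit per year at price C is H = 0.23·C.
For each price level, check whether its EOQ is feasible; otherwise the best quantity at that price is the breakpoint.
EOQ at €116.00 = 847.1 (feasible in tier 1): TC = 26,300×€116.00 + (26,300/847.1)×364 + (847.1/2)×0.23×€116.00 = €3,073,401.46.
EOQ at €115.30 = 849.7 < 4200, so use break Q=4200: TC = 26,300×€115.30 + (26,300/4200.0)×364 + (4200.0/2)×0.23×€115.30 = €3,090,359.23.
EOQ at €114.30 = 853.4 < 5600, so use break Q=5600: TC = 26,300×€114.30 + (26,300/5600.0)×364 + (5600.0/2)×0.23×€114.30 = €3,081,408.70.
EOQ at €113.10 = 857.9 < 18000, so use break Q=18000: TC = 26,300×€113.10 + (26,300/18000.0)×364 + (18000.0/2)×0.23×€113.10 = €3,209,178.84.
Lowest total cost is €3,073,401.46 at Q = 847.1.

Q* ≈ 847 sacks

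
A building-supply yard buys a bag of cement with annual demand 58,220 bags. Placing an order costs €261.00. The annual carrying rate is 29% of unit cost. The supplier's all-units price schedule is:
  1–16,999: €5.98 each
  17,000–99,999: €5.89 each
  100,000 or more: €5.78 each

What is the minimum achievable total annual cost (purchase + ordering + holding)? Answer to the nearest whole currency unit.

TC* ≈ €355,415

Holding cost per unit per year at price C is H = 0.29·C.
Evaluate total cost at each tier's feasible EOQ or, if the EOQ is below the tier, at the tier's minimum quantity.
EOQ at €5.98 = 4186.2 (feasible in tier 1): TC = 58,220×€5.98 + (58,220/4186.2)×261 + (4186.2/2)×0.29×€5.98 = €355,415.34.
EOQ at €5.89 = 4218.1 < 17000, so use break Q=17000: TC = 58,220×€5.89 + (58,220/17000.0)×261 + (17000.0/2)×0.29×€5.89 = €358,328.50.
EOQ at €5.78 = 4258.0 < 100000, so use break Q=100000: TC = 58,220×€5.78 + (58,220/100000.0)×261 + (100000.0/2)×0.29×€5.78 = €420,473.55.
Lowest total cost among the candidates is at Q = 4186.2.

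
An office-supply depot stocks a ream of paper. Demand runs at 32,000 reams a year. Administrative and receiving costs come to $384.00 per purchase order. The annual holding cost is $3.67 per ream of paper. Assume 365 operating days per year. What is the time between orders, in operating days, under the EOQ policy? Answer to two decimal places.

Q* = √(2DS/H) = √(2 × 32,000 × 384 / 3.67) ≈ 2587.75.
Cycle time = Q*/D × 365 = 2587.75 / 32,000 × 365 ≈ 29.517 days.

T ≈ 29.52 days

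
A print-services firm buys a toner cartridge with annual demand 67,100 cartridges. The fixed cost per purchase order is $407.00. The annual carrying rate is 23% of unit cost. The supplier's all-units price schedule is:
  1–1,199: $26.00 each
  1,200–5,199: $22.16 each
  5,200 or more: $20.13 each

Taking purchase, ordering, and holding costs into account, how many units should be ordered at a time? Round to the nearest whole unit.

Q* ≈ 5,200 cartridges

Holding cost per unit per year at price C is H = 0.23·C.
Evaluate total cost at each tier's feasible EOQ or, if the EOQ is below the tier, at the tier's minimum quantity.
Tier 1 ($26.00): EOQ = 3022.2 exceeds tier's upper bound 1199, so this tier is dominated.
EOQ at $22.16 = 3273.6 (feasible in tier 2): TC = 67,100×$22.16 + (67,100/3273.6)×407 + (3273.6/2)×0.23×$22.16 = $1,503,620.85.
EOQ at $20.13 = 3434.7 < 5200, so use break Q=5200: TC = 67,100×$20.13 + (67,100/5200.0)×407 + (5200.0/2)×0.23×$20.13 = $1,368,012.61.
Lowest total cost is $1,368,012.61 at Q = 5200.0.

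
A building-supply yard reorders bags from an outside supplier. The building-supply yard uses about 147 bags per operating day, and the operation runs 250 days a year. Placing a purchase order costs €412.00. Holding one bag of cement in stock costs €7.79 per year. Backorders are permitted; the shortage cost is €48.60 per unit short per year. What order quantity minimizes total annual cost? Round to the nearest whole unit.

Annual demand D = 147 × 250 = 36,750.
With planned backorders, Q* = √(2DS/H) · √((H+B)/B).
√(2DS/H) = √(2 × 36,750 × 412 / 7.79) = 1971.622.
√((H+B)/B) = √((7.79+48.6)/48.6) = 1.0772.
Q* ≈ 2123.765.

Q* ≈ 2,124 bags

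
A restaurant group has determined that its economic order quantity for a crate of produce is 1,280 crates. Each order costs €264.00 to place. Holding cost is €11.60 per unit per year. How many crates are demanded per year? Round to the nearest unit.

D ≈ 35,995 crates per year

Squaring Q* = √(2DS/H) gives Q*² = 2DS/H.
From Q* = √(2DS/H): D = Q*²H / (2S) = 1,280² × 11.6 / (2 × 264) = 35995.152.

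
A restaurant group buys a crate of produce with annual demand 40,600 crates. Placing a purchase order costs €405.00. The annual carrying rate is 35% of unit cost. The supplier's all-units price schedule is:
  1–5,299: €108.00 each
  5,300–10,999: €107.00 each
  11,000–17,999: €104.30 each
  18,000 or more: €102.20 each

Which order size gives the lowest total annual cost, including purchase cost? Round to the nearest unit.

Holding cost per unit per year at price C is H = 0.35·C.
Candidates are each tier's EOQ (if it falls in that tier) and each price-break quantity.
EOQ at €108.00 = 932.7 (feasible in tier 1): TC = 40,600×€108.00 + (40,600/932.7)×405 + (932.7/2)×0.35×€108.00 = €4,420,057.49.
EOQ at €107.00 = 937.1 < 5300, so use break Q=5300: TC = 40,600×€107.00 + (40,600/5300.0)×405 + (5300.0/2)×0.35×€107.00 = €4,446,544.95.
EOQ at €104.30 = 949.1 < 11000, so use break Q=11000: TC = 40,600×€104.30 + (40,600/11000.0)×405 + (11000.0/2)×0.35×€104.30 = €4,436,852.32.
EOQ at €102.20 = 958.8 < 18000, so use break Q=18000: TC = 40,600×€102.20 + (40,600/18000.0)×405 + (18000.0/2)×0.35×€102.20 = €4,472,163.50.
Lowest total cost is €4,420,057.49 at Q = 932.7.

Q* ≈ 933 crates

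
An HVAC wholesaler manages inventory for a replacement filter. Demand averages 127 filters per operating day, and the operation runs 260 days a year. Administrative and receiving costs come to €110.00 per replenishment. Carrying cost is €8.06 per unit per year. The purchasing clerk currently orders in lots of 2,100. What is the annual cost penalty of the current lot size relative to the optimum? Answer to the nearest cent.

Extra cost ≈ €2,540.75 per year

Annual demand D = 127 × 260 = 33,020.
EOQ = √(2DS/H) = √(2 × 33,020 × 110 / 8.06) ≈ 949.36.
Cost at Q* = (D/Q*)S + (Q*/2)H = √(2DSH) ≈ €7,651.87.
Cost at Q = 2,100: (33,020/2,100)×110 + (2,100/2)×8.06 = €1,729.62 + €8,463.00 = €10,192.62.
Excess = €10,192.62 − €7,651.87 = €2,540.75.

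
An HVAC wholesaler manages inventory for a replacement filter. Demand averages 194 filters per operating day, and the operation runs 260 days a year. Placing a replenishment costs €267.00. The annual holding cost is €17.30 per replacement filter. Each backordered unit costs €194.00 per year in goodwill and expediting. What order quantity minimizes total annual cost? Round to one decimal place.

Q* ≈ 1,302.2 filters

Annual demand D = 194 × 260 = 50,440.
With planned backorders, Q* = √(2DS/H) · √((H+B)/B).
√(2DS/H) = √(2 × 50,440 × 267 / 17.3) = 1247.772.
√((H+B)/B) = √((17.3+194)/194) = 1.0436.
Q* ≈ 1302.219.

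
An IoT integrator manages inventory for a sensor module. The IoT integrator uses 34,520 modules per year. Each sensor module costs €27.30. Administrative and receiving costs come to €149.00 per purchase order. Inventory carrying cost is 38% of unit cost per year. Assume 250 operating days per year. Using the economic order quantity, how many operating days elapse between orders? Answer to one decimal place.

T ≈ 7.2 days

Holding cost H = 0.38 × €27.30 = €10.3740 per unit per year.
Q* = √(2DS/H) = √(2 × 34,520 × 149 / 10.374) ≈ 995.80.
Cycle time = Q*/D × 250 = 995.80 / 34,520 × 250 ≈ 7.212 days.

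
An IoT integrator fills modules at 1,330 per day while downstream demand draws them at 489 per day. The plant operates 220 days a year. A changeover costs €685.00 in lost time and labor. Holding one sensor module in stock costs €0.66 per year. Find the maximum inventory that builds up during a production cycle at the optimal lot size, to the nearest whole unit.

I_max ≈ 11,883 modules

Annual demand D = 489 × 220 = 107,580.
Production build-up factor (1 − d/p) = 1 − 489/1,330 = 0.6323.
Q* = √(2DS / (H(1 − d/p))) = √(2 × 107,580 × 685 / (0.66 × 0.6323)).
= √(147,384,600 / 0.4173) ≈ 18792.385.
Maximum inventory = Q*(1 − d/p) = 18792.385 × 0.6323 ≈ 11883.005.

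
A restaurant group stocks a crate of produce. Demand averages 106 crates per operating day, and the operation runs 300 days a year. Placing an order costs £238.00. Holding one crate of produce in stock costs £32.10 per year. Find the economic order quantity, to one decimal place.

Q* ≈ 686.7 crates

Annual demand D = 106 × 300 = 31,800.
EOQ = √(2DS / H) = √(2 × 31,800 × 238 / 32.1).
= √(15,136,800 / 32.1) = √471,551.4019 ≈ 686.696.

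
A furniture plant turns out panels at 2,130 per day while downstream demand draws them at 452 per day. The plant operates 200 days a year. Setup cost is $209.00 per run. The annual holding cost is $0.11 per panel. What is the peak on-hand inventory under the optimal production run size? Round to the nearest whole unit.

Annual demand D = 452 × 200 = 90,400.
Production build-up factor (1 − d/p) = 1 − 452/2,130 = 0.7878.
Q* = √(2DS / (H(1 − d/p))) = √(2 × 90,400 × 209 / (0.11 × 0.7878)).
= √(37,787,200 / 0.0867) ≈ 20881.892.
Maximum inventory = Q*(1 − d/p) = 20881.892 × 0.7878 ≈ 16450.617.

I_max ≈ 16,451 panels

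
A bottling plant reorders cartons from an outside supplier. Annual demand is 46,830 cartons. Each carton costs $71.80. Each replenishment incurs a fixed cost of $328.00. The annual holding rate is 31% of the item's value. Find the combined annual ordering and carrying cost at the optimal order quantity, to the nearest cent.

Holding cost H = 0.31 × $71.80 = $22.2580 per unit per year.
The optimal lot size = √(2DS/H) = √(2 × 46,830 × 328 / 22.258) ≈ 1174.82.
At the optimum the two cost components are equal, so total cost = 2·(Q*/2)H = Q*·H.
Minimum total = √(2DSH) = √(2 × 46,830 × 328 × 22.258) ≈ 26149.119.

TC* ≈ $26,149.12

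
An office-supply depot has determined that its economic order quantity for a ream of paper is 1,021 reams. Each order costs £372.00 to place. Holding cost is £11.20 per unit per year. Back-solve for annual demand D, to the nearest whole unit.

The basic EOQ model gives Q* = √(2DS/H); rearrange for the unknown.
From Q* = √(2DS/H): D = Q*²H / (2S) = 1,021² × 11.2 / (2 × 372) = 15692.660.

D ≈ 15,693 reams per year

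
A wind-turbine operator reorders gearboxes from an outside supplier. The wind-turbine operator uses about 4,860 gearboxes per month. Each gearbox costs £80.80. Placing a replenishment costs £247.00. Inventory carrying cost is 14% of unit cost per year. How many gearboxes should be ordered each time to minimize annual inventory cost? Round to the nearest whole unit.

Annual demand D = 4,860 × 12 = 58,320.
Holding cost H = 0.14 × £80.80 = £11.3120 per unit per year.
EOQ = √(2DS / H) = √(2 × 58,320 × 247 / 11.312).
= √(28,810,080 / 11.312) = √2,546,859.9717 ≈ 1595.888.

Q* ≈ 1,596 gearboxes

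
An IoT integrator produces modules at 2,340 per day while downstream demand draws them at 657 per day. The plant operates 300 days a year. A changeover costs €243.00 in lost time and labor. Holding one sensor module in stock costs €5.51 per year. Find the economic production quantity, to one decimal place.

Q* ≈ 4,916.4 modules

Annual demand D = 657 × 300 = 197,100.
Production build-up factor (1 − d/p) = 1 − 657/2,340 = 0.7192.
Q* = √(2DS / (H(1 − d/p))) = √(2 × 197,100 × 243 / (5.51 × 0.7192)).
= √(95,790,600 / 3.963) ≈ 4916.449.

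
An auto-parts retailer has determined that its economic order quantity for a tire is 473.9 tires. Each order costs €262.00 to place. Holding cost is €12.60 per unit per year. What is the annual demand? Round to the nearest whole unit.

D ≈ 5,400 tires per year

Squaring Q* = √(2DS/H) gives Q*² = 2DS/H.
From Q* = √(2DS/H): D = Q*²H / (2S) = 473.9² × 12.6 / (2 × 262) = 5400.235.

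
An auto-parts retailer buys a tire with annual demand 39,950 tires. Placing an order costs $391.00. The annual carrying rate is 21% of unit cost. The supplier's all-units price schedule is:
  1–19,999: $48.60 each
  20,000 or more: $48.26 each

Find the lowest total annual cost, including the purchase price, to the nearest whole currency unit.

Holding cost per unit per year at price C is H = 0.21·C.
For each price level, check whether its EOQ is feasible; otherwise the best quantity at that price is the breakpoint.
EOQ at $48.60 = 1749.6 (feasible in tier 1): TC = 39,950×$48.60 + (39,950/1749.6)×391 + (1749.6/2)×0.21×$48.60 = $1,959,426.22.
EOQ at $48.26 = 1755.7 < 20000, so use break Q=20000: TC = 39,950×$48.26 + (39,950/20000.0)×391 + (20000.0/2)×0.21×$48.26 = $2,030,114.02.
Lowest total cost among the candidates is at Q = 1749.6.

TC* ≈ $1,959,426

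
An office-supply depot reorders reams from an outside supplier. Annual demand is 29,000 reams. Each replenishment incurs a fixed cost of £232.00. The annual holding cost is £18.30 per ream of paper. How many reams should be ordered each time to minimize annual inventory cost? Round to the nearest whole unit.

EOQ = √(2DS / H) = √(2 × 29,000 × 232 / 18.3).
= √(13,456,000 / 18.3) = √735,300.5464 ≈ 857.497.

Q* ≈ 857 reams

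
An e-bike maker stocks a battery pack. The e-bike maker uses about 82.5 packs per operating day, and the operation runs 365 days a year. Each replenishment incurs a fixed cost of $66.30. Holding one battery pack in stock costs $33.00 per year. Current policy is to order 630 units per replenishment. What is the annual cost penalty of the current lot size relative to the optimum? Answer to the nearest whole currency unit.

Annual demand D = 82.5 × 365 = 30,112.5.
EOQ = √(2DS/H) = √(2 × 30,112.5 × 66.3 / 33) ≈ 347.85.
Cost at Q* = (D/Q*)S + (Q*/2)H = √(2DSH) ≈ $11,478.95.
Cost at Q = 630: (30,112.5/630)×66.3 + (630/2)×33 = $3,168.98 + $10,395.00 = $13,563.98.
Excess = $13,563.98 − $11,478.95 = $2,085.03.

Extra cost ≈ $2,085 per year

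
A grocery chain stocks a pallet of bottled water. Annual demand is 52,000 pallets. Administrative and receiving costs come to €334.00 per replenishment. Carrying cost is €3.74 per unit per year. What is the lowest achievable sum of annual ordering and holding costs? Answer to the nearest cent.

TC* ≈ €11,397.92

The optimal lot size = √(2DS/H) = √(2 × 52,000 × 334 / 3.74) ≈ 3047.57.
At Q*, ordering cost (D/Q*)S equals holding cost (Q*/2)H, each = √(DSH/2).
Minimum total = √(2DSH) = √(2 × 52,000 × 334 × 3.74) ≈ 11397.923.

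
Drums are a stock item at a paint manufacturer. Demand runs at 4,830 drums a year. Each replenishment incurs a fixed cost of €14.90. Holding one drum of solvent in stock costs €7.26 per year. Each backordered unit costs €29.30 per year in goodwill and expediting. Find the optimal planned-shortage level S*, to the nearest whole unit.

S* ≈ 31 drums

With planned backorders, Q* = √(2DS/H) · √((H+B)/B).
√(2DS/H) = √(2 × 4,830 × 14.9 / 7.26) = 140.803.
√((H+B)/B) = √((7.26+29.3)/29.3) = 1.1170.
Q* ≈ 157.283.
S* = Q* · H/(H+B) = 157.283 × 7.26/36.56 ≈ 31.233.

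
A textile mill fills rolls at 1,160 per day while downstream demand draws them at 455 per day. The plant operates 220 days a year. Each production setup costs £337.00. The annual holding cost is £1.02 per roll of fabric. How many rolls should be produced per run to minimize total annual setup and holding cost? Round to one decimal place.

Annual demand D = 455 × 220 = 100,100.
Production build-up factor (1 − d/p) = 1 − 455/1,160 = 0.6078.
Q* = √(2DS / (H(1 − d/p))) = √(2 × 100,100 × 337 / (1.02 × 0.6078)).
= √(67,467,400 / 0.6199) ≈ 10432.331.

Q* ≈ 10,432.3 rolls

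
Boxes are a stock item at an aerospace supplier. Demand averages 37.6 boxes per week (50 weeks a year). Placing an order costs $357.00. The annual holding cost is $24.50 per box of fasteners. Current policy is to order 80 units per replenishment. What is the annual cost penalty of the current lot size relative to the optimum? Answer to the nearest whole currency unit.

Extra cost ≈ $3,635 per year

Annual demand D = 37.6 × 50 = 1,880.
EOQ = √(2DS/H) = √(2 × 1,880 × 357 / 24.5) ≈ 234.07.
Cost at Q* = (D/Q*)S + (Q*/2)H = √(2DSH) ≈ $5,734.70.
Cost at Q = 80: (1,880/80)×357 + (80/2)×24.5 = $8,389.50 + $980.00 = $9,369.50.
Excess = $9,369.50 − $5,734.70 = $3,634.80.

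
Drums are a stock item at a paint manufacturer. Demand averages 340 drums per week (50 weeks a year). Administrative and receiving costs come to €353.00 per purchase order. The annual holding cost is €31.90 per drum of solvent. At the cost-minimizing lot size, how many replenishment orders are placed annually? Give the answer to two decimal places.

N ≈ 27.72 orders per year

Annual demand D = 340 × 50 = 17,000.
EOQ = √(2DS/H) = √(2 × 17,000 × 353 / 31.9) ≈ 613.38.
Orders per year = D / Q* = 17,000 / 613.38 ≈ 27.715.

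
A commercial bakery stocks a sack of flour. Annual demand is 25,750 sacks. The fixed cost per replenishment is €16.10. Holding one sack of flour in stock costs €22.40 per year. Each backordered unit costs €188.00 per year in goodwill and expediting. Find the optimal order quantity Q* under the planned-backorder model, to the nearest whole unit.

Q* ≈ 204 sacks

With planned backorders, Q* = √(2DS/H) · √((H+B)/B).
√(2DS/H) = √(2 × 25,750 × 16.1 / 22.4) = 192.394.
√((H+B)/B) = √((22.4+188)/188) = 1.0579.
Q* ≈ 203.534.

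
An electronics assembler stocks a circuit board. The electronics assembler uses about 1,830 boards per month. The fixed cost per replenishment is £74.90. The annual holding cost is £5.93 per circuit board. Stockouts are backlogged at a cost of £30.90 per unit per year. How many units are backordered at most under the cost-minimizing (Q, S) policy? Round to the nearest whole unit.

Annual demand D = 1,830 × 12 = 21,960.
With planned backorders, Q* = √(2DS/H) · √((H+B)/B).
√(2DS/H) = √(2 × 21,960 × 74.9 / 5.93) = 744.809.
√((H+B)/B) = √((5.93+30.9)/30.9) = 1.0917.
Q* ≈ 813.142.
S* = Q* · H/(H+B) = 813.142 × 5.93/36.83 ≈ 130.924.

S* ≈ 131 boards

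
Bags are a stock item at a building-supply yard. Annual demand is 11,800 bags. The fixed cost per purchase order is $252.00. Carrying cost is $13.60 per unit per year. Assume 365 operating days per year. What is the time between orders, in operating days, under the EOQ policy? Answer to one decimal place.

T ≈ 20.5 days

EOQ = √(2DS/H) = √(2 × 11,800 × 252 / 13.6) ≈ 661.28.
Cycle time = Q*/D × 365 = 661.28 / 11,800 × 365 ≈ 20.455 days.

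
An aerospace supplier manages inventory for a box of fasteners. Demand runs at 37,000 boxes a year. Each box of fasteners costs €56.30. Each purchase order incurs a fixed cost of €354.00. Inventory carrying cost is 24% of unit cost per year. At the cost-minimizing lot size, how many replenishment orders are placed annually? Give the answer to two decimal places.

N ≈ 26.57 orders per year

Holding cost H = 0.24 × €56.30 = €13.5120 per unit per year.
EOQ = √(2DS/H) = √(2 × 37,000 × 354 / 13.512) ≈ 1392.38.
Orders per year = D / Q* = 37,000 / 1392.38 ≈ 26.573.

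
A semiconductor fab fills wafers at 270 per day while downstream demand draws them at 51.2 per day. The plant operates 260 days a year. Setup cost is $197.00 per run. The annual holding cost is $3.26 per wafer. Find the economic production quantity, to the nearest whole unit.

Q* ≈ 1,409 wafers

Annual demand D = 51.2 × 260 = 13,312.
Production build-up factor (1 − d/p) = 1 − 51.2/270 = 0.8104.
Q* = √(2DS / (H(1 − d/p))) = √(2 × 13,312 × 197 / (3.26 × 0.8104)).
= √(5,244,928 / 2.6418) ≈ 1409.027.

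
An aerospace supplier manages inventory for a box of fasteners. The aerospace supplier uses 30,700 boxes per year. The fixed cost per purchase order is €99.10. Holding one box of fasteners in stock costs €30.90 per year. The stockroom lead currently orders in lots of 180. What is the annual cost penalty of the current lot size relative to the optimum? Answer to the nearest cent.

EOQ = √(2DS/H) = √(2 × 30,700 × 99.1 / 30.9) ≈ 443.75.
Cost at Q* = (D/Q*)S + (Q*/2)H = √(2DSH) ≈ €13,711.98.
Cost at Q = 180: (30,700/180)×99.1 + (180/2)×30.9 = €16,902.06 + €2,781.00 = €19,683.06.
Excess = €19,683.06 − €13,711.98 = €5,971.07.

Extra cost ≈ €5,971.07 per year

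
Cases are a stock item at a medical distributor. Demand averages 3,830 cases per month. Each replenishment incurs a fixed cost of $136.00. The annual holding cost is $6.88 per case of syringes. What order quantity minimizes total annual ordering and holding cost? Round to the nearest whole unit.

Annual demand D = 3,830 × 12 = 45,960.
EOQ = √(2DS / H) = √(2 × 45,960 × 136 / 6.88).
= √(12,501,120 / 6.88) = √1,817,023.2558 ≈ 1347.970.

Q* ≈ 1,348 cases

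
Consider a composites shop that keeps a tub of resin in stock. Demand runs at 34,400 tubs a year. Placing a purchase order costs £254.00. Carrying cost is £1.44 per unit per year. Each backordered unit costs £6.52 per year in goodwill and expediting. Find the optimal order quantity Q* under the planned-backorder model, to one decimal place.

With planned backorders, Q* = √(2DS/H) · √((H+B)/B).
√(2DS/H) = √(2 × 34,400 × 254 / 1.44) = 3483.612.
√((H+B)/B) = √((1.44+6.52)/6.52) = 1.1049.
Q* ≈ 3849.130.

Q* ≈ 3,849.1 tubs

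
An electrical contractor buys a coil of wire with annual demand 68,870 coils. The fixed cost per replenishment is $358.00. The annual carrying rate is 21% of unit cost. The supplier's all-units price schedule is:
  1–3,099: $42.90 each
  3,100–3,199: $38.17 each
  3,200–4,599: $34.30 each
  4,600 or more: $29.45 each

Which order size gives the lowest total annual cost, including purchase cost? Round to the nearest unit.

Holding cost per unit per year at price C is H = 0.21·C.
For each price level, check whether its EOQ is feasible; otherwise the best quantity at that price is the breakpoint.
EOQ at $42.90 = 2339.6 (feasible in tier 1): TC = 68,870×$42.90 + (68,870/2339.6)×358 + (2339.6/2)×0.21×$42.90 = $2,975,600.05.
EOQ at $38.17 = 2480.3 < 3100, so use break Q=3100: TC = 68,870×$38.17 + (68,870/3100.0)×358 + (3100.0/2)×0.21×$38.17 = $2,649,145.61.
EOQ at $34.30 = 2616.5 < 3200, so use break Q=3200: TC = 68,870×$34.30 + (68,870/3200.0)×358 + (3200.0/2)×0.21×$34.30 = $2,381,470.63.
EOQ at $29.45 = 2823.7 < 4600, so use break Q=4600: TC = 68,870×$29.45 + (68,870/4600.0)×358 + (4600.0/2)×0.21×$29.45 = $2,047,805.73.
Lowest total cost is $2,047,805.73 at Q = 4600.0.

Q* ≈ 4,600 coils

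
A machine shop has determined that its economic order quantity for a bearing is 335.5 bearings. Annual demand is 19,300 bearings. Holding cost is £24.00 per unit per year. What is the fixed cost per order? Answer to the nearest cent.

S ≈ £69.99

Invert the EOQ relation Q*² = 2DS/H.
From Q* = √(2DS/H): S = Q*²H / (2D) = 335.5² × 24 / (2 × 19,300) = 69.9856.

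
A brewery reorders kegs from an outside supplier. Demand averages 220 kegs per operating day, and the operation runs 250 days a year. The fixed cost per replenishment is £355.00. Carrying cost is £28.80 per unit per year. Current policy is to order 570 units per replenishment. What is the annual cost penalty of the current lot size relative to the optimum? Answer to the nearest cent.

Annual demand D = 220 × 250 = 55,000.
EOQ = √(2DS/H) = √(2 × 55,000 × 355 / 28.8) ≈ 1164.43.
Cost at Q* = (D/Q*)S + (Q*/2)H = √(2DSH) ≈ £33,535.65.
Cost at Q = 570: (55,000/570)×355 + (570/2)×28.8 = £34,254.39 + £8,208.00 = £42,462.39.
Excess = £42,462.39 − £33,535.65 = £8,926.73.

Extra cost ≈ £8,926.73 per year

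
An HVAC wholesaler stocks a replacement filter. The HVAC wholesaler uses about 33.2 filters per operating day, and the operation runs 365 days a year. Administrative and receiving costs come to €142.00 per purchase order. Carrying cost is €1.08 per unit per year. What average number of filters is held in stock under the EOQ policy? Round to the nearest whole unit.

Average inventory ≈ 893 filters

Annual demand D = 33.2 × 365 = 12,118.
The optimal lot size = √(2DS/H) = √(2 × 12,118 × 142 / 1.08) ≈ 1785.10.
Average inventory = Q*/2 ≈ 1785.10 / 2 = 892.550.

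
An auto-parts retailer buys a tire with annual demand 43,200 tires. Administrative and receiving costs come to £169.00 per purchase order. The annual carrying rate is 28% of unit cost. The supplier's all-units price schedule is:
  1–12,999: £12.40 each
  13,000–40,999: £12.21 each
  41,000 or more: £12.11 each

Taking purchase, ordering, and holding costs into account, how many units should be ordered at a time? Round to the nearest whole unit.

Q* ≈ 2,051 tires

Holding cost per unit per year at price C is H = 0.28·C.
For each price level, check whether its EOQ is feasible; otherwise the best quantity at that price is the breakpoint.
EOQ at £12.40 = 2050.7 (feasible in tier 1): TC = 43,200×£12.40 + (43,200/2050.7)×169 + (2050.7/2)×0.28×£12.40 = £542,800.17.
EOQ at £12.21 = 2066.6 < 13000, so use break Q=13000: TC = 43,200×£12.21 + (43,200/13000.0)×169 + (13000.0/2)×0.28×£12.21 = £550,255.80.
EOQ at £12.11 = 2075.1 < 41000, so use break Q=41000: TC = 43,200×£12.11 + (43,200/41000.0)×169 + (41000.0/2)×0.28×£12.11 = £592,841.47.
Lowest total cost is £542,800.17 at Q = 2050.7.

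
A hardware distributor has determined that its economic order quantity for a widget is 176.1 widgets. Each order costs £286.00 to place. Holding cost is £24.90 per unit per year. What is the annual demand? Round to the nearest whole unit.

D ≈ 1,350 widgets per year

Squaring Q* = √(2DS/H) gives Q*² = 2DS/H.
From Q* = √(2DS/H): D = Q*²H / (2S) = 176.1² × 24.9 / (2 × 286) = 1349.964.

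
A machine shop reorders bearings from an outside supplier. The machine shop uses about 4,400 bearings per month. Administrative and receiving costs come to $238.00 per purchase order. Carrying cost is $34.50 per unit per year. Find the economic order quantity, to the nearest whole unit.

Annual demand D = 4,400 × 12 = 52,800.
EOQ = √(2DS / H) = √(2 × 52,800 × 238 / 34.5).
= √(25,132,800 / 34.5) = √728,486.9565 ≈ 853.514.

Q* ≈ 854 bearings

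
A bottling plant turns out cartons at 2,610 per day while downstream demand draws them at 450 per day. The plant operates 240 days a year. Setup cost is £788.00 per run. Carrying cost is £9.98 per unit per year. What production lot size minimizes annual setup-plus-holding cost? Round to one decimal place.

Annual demand D = 450 × 240 = 108,000.
Production build-up factor (1 − d/p) = 1 − 450/2,610 = 0.8276.
Q* = √(2DS / (H(1 − d/p))) = √(2 × 108,000 × 788 / (9.98 × 0.8276)).
= √(170,208,000 / 8.2593) ≈ 4539.605.

Q* ≈ 4,539.6 cartons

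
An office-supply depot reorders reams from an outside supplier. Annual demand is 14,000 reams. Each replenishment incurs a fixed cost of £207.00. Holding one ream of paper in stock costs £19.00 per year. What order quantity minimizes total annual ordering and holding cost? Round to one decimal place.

Q* ≈ 552.3 reams

EOQ = √(2DS / H) = √(2 × 14,000 × 207 / 19).
= √(5,796,000 / 19) = √305,052.6316 ≈ 552.316.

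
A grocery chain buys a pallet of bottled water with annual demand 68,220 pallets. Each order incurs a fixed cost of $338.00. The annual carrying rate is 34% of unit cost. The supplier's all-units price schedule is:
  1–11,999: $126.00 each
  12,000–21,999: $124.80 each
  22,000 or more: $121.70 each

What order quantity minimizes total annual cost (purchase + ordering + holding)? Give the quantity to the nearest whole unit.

Holding cost per unit per year at price C is H = 0.34·C.
Evaluate total cost at each tier's feasible EOQ or, if the EOQ is below the tier, at the tier's minimum quantity.
EOQ at $126.00 = 1037.5 (feasible in tier 1): TC = 68,220×$126.00 + (68,220/1037.5)×338 + (1037.5/2)×0.34×$126.00 = $8,640,168.18.
EOQ at $124.80 = 1042.5 < 12000, so use break Q=12000: TC = 68,220×$124.80 + (68,220/12000.0)×338 + (12000.0/2)×0.34×$124.80 = $8,770,369.53.
EOQ at $121.70 = 1055.7 < 22000, so use break Q=22000: TC = 68,220×$121.70 + (68,220/22000.0)×338 + (22000.0/2)×0.34×$121.70 = $8,758,580.11.
Lowest total cost is $8,640,168.18 at Q = 1037.5.

Q* ≈ 1,038 pallets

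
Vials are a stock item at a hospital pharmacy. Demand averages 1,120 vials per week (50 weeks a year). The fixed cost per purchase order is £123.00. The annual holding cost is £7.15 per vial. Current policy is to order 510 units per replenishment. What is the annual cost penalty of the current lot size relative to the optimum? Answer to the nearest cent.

Extra cost ≈ £5,404.50 per year

Annual demand D = 1,120 × 50 = 56,000.
EOQ = √(2DS/H) = √(2 × 56,000 × 123 / 7.15) ≈ 1388.06.
Cost at Q* = (D/Q*)S + (Q*/2)H = √(2DSH) ≈ £9,924.64.
Cost at Q = 510: (56,000/510)×123 + (510/2)×7.15 = £13,505.88 + £1,823.25 = £15,329.13.
Excess = £15,329.13 − £9,924.64 = £5,404.50.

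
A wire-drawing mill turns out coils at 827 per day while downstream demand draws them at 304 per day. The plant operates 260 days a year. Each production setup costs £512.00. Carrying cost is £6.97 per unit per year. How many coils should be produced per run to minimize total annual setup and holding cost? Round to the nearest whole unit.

Annual demand D = 304 × 260 = 79,040.
Production build-up factor (1 − d/p) = 1 − 304/827 = 0.6324.
Q* = √(2DS / (H(1 − d/p))) = √(2 × 79,040 × 512 / (6.97 × 0.6324)).
= √(80,936,960 / 4.4079) ≈ 4285.080.

Q* ≈ 4,285 coils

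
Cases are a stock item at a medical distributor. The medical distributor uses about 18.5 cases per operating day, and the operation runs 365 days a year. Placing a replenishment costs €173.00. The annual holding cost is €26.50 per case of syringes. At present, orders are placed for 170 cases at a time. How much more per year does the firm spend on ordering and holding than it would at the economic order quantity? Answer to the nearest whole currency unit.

Extra cost ≈ €1,256 per year

Annual demand D = 18.5 × 365 = 6,752.5.
EOQ = √(2DS/H) = √(2 × 6,752.5 × 173 / 26.5) ≈ 296.93.
Cost at Q* = (D/Q*)S + (Q*/2)H = √(2DSH) ≈ €7,868.52.
Cost at Q = 170: (6,752.5/170)×173 + (170/2)×26.5 = €6,871.66 + €2,252.50 = €9,124.16.
Excess = €9,124.16 − €7,868.52 = €1,255.64.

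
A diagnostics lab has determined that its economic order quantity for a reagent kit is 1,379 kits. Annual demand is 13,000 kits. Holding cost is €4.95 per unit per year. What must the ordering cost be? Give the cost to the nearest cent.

S ≈ €362.04

The basic EOQ model gives Q* = √(2DS/H); rearrange for the unknown.
From Q* = √(2DS/H): S = Q*²H / (2D) = 1,379² × 4.95 / (2 × 13,000) = 362.0432.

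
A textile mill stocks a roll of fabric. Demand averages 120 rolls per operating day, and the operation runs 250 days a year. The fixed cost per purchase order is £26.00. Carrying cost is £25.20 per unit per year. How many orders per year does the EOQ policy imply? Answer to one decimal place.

Annual demand D = 120 × 250 = 30,000.
Q* = √(2DS/H) = √(2 × 30,000 × 26 / 25.2) ≈ 248.81.
Orders per year = D / Q* = 30,000 / 248.81 ≈ 120.576.

N ≈ 120.6 orders per year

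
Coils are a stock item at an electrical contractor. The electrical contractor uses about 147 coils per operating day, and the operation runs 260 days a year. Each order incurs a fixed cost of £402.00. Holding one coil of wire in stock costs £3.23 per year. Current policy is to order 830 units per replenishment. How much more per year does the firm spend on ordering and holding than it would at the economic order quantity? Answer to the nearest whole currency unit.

Extra cost ≈ £9,889 per year

Annual demand D = 147 × 260 = 38,220.
EOQ = √(2DS/H) = √(2 × 38,220 × 402 / 3.23) ≈ 3084.41.
Cost at Q* = (D/Q*)S + (Q*/2)H = √(2DSH) ≈ £9,962.64.
Cost at Q = 830: (38,220/830)×402 + (830/2)×3.23 = £18,511.37 + £1,340.45 = £19,851.82.
Excess = £19,851.82 − £9,962.64 = £9,889.18.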